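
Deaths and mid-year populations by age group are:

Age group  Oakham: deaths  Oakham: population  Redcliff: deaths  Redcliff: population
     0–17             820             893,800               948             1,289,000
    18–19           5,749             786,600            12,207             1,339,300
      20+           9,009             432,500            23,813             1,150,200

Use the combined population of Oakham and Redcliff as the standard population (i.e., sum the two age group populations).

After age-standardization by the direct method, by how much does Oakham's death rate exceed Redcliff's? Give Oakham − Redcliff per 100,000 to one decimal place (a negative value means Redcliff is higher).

-55.0

Age-specific rates per 100,000 for Oakham: 91.74, 730.87, 2083.01.
For Redcliff: 73.55, 911.45, 2070.34.
Combined standard total = 5,891,400; weights = 0.3705, 0.3608, 0.2686.
Oakham: 0.3705×91.74 + 0.3608×730.87 + 0.2686×2083.01 = 857.3141 per 100,000.
Redcliff: 0.3705×73.55 + 0.3608×911.45 + 0.2686×2070.34 = 912.3296 per 100,000.
Difference = 857.3141 − 912.3296 = -55.0155.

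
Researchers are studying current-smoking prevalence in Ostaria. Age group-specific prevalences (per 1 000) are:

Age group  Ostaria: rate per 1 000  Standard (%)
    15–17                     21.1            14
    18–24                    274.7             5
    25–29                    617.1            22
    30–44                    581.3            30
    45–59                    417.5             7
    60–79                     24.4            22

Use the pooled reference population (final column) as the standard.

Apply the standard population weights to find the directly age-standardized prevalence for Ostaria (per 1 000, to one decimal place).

Standard weights: 0.14, 0.05, 0.22, 0.30, 0.07, 0.22.
Standardized rate: 0.1400×21.1 + 0.0500×274.7 + 0.2200×617.1 + 0.3000×581.3 + 0.0700×417.5 + 0.2200×24.4 = 361.4340 per 1 000.

361.4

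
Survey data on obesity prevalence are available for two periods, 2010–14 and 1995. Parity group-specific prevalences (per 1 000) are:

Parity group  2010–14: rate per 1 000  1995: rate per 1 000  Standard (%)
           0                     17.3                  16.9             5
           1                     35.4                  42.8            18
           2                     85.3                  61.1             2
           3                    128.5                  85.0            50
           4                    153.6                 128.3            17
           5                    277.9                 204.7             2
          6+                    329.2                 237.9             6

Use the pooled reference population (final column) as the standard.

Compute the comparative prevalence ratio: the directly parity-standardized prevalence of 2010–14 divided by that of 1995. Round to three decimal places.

Standard weights: 0.05, 0.18, 0.02, 0.50, 0.17, 0.02, 0.06.
2010–14: 0.0500×17.3 + 0.1800×35.4 + 0.0200×85.3 + 0.5000×128.5 + 0.1700×153.6 + 0.0200×277.9 + 0.0600×329.2 = 124.6150 per 1 000.
1995: 0.0500×16.9 + 0.1800×42.8 + 0.0200×61.1 + 0.5000×85.0 + 0.1700×128.3 + 0.0200×204.7 + 0.0600×237.9 = 92.4500 per 1 000.
Ratio = 124.6150 ÷ 92.4500 = 1.34792.

1.348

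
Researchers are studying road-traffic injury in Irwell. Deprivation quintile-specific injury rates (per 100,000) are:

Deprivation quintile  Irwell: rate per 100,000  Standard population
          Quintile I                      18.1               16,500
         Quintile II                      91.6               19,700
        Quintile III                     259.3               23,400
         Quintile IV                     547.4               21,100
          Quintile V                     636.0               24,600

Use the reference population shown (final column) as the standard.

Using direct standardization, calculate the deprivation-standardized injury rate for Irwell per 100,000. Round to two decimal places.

335.86

Standard total = 105,300; weights = 0.1567, 0.1871, 0.2222, 0.2004, 0.2336.
Standardized rate: 0.1567×18.1 + 0.1871×91.6 + 0.2222×259.3 + 0.2004×547.4 + 0.2336×636.0 = 335.8645 per 100,000.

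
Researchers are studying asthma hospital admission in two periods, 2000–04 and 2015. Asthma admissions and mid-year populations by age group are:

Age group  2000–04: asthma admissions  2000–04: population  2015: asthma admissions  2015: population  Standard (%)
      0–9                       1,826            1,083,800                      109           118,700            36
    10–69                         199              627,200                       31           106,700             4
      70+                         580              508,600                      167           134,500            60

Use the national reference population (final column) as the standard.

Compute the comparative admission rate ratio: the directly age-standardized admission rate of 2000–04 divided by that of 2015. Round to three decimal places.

1.199

Age-specific rates per 10,000 for 2000–04: 16.85, 3.17, 11.40.
For 2015: 9.18, 2.91, 12.42.
Standard weights: 0.36, 0.04, 0.60.
2000–04: 0.3600×16.85 + 0.0400×3.17 + 0.6000×11.40 = 13.0346 per 10,000.
2015: 0.3600×9.18 + 0.0400×2.91 + 0.6000×12.42 = 10.8718 per 10,000.
Ratio = 13.0346 ÷ 10.8718 = 1.19893.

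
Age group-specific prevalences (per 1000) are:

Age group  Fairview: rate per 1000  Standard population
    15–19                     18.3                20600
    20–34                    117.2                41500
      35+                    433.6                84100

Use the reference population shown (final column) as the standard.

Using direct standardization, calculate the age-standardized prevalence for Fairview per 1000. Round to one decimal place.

Standard total = 146200; weights = 0.1409, 0.2839, 0.5752.
Standardized rate: 0.1409×18.3 + 0.2839×117.2 + 0.5752×433.6 = 285.2705 per 1000.

285.3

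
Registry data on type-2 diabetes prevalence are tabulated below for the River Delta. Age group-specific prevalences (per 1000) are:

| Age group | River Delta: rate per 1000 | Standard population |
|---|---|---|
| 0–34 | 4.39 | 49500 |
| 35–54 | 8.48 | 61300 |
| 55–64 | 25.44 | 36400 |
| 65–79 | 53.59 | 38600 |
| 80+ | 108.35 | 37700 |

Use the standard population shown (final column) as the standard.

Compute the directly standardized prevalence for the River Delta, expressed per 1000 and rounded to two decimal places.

34.97

Standard total = 223500; weights = 0.2215, 0.2743, 0.1629, 0.1727, 0.1687.
Standardized rate: 0.2215×4.39 + 0.2743×8.48 + 0.1629×25.44 + 0.1727×53.59 + 0.1687×108.35 = 34.9732 per 1000.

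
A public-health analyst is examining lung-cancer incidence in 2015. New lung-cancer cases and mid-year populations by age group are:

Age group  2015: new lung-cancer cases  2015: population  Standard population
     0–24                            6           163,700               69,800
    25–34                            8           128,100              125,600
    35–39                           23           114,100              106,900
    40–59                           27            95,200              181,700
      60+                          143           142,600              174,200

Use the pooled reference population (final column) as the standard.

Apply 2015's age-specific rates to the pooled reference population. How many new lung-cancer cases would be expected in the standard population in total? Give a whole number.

Age-specific rates per 100,000 for 2015: 3.67, 6.25, 20.16, 28.36, 100.28.
Expected new lung-cancer cases = Σ (standard pop × age-specific rate ÷ 100,000)
= 69,800×3.67/100,000 + 125,600×6.25/100,000 + 106,900×20.16/100,000 + 181,700×28.36/100,000 + 174,200×100.28/100,000
= 2.56 + 7.84 + 21.55 + 51.53 + 174.69 = 258.17.

258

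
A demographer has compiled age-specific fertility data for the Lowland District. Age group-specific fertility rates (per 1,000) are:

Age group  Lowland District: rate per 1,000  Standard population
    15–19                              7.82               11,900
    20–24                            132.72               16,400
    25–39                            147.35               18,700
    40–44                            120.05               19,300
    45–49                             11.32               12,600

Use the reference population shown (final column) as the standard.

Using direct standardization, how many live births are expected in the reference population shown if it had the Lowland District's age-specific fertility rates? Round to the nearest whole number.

Expected live births = Σ (standard pop × age-specific rate ÷ 1,000)
= 11,900×7.82/1,000 + 16,400×132.72/1,000 + 18,700×147.35/1,000 + 19,300×120.05/1,000 + 12,600×11.32/1,000
= 93.06 + 2176.61 + 2755.45 + 2316.97 + 142.63 = 7484.71.

7485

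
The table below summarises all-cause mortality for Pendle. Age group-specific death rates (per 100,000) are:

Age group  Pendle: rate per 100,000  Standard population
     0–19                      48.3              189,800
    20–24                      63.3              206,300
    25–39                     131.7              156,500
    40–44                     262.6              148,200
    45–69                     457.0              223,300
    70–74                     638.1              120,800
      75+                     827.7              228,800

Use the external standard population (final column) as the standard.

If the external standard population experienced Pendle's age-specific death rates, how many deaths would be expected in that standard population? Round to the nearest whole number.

4503

Expected deaths = Σ (standard pop × age-specific rate ÷ 100,000)
= 189,800×48.3/100,000 + 206,300×63.3/100,000 + 156,500×131.7/100,000 + 148,200×262.6/100,000 + 223,300×457.0/100,000 + 120,800×638.1/100,000 + 228,800×827.7/100,000
= 91.67 + 130.59 + 206.11 + 389.17 + 1020.48 + 770.82 + 1893.78 = 4502.63.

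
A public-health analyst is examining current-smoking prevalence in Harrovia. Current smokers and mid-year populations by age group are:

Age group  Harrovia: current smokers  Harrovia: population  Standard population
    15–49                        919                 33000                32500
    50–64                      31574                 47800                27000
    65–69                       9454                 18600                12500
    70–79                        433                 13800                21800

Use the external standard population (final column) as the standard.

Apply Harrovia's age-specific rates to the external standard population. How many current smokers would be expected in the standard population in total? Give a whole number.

Age-specific rates per 1000 for Harrovia: 27.848, 660.544, 508.280, 31.377.
Expected current smokers = Σ (standard pop × age-specific rate ÷ 1000)
= 32500×27.848/1000 + 27000×660.544/1000 + 12500×508.280/1000 + 21800×31.377/1000
= 905.08 + 17834.69 + 6353.49 + 684.01 = 25777.27.

25777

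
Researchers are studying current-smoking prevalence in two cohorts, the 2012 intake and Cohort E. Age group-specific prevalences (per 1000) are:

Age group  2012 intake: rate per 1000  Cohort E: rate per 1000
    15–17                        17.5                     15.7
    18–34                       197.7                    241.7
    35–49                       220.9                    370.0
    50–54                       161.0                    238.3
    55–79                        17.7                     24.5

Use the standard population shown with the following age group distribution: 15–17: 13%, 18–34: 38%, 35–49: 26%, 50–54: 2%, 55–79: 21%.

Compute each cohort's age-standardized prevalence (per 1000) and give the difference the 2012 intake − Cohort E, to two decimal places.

-58.23

Standard weights: 0.13, 0.38, 0.26, 0.02, 0.21.
The 2012 intake: 0.1300×17.5 + 0.3800×197.7 + 0.2600×220.9 + 0.0200×161.0 + 0.2100×17.7 = 141.7720 per 1000.
Cohort E: 0.1300×15.7 + 0.3800×241.7 + 0.2600×370.0 + 0.0200×238.3 + 0.2100×24.5 = 199.9980 per 1000.
Difference = 141.7720 − 199.9980 = -58.2260.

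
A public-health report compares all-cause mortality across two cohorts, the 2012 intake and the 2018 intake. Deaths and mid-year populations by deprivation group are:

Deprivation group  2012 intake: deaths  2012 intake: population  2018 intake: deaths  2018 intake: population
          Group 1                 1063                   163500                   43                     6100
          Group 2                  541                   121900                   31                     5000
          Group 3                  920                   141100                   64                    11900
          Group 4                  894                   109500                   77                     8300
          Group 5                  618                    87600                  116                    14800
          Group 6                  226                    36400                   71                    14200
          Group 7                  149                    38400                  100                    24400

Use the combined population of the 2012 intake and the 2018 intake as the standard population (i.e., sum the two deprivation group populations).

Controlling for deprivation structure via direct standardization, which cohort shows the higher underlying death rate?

2018 intake

Deprivation-specific rates per 1000 for the 2012 intake: 6.502, 4.438, 6.520, 8.164, 7.055, 6.209, 3.880.
For the 2018 intake: 7.049, 6.200, 5.378, 9.277, 7.838, 5.000, 4.098.
Combined standard total = 783100; weights = 0.2166, 0.1620, 0.1954, 0.1504, 0.1308, 0.0646, 0.0802.
The 2012 intake: 0.2166×6.502 + 0.1620×4.438 + 0.1954×6.520 + 0.1504×8.164 + 0.1308×7.055 + 0.0646×6.209 + 0.0802×3.880 = 6.2642 per 1000.
The 2018 intake: 0.2166×7.049 + 0.1620×6.200 + 0.1954×5.378 + 0.1504×9.277 + 0.1308×7.838 + 0.0646×5.000 + 0.0802×4.098 = 6.6543 per 1000.
The crude rates (6.32 vs 5.93) would put the 2012 intake higher, but that reflects its deprivation composition; once standardized to a common deprivation structure, the 2018 intake has the higher underlying rate.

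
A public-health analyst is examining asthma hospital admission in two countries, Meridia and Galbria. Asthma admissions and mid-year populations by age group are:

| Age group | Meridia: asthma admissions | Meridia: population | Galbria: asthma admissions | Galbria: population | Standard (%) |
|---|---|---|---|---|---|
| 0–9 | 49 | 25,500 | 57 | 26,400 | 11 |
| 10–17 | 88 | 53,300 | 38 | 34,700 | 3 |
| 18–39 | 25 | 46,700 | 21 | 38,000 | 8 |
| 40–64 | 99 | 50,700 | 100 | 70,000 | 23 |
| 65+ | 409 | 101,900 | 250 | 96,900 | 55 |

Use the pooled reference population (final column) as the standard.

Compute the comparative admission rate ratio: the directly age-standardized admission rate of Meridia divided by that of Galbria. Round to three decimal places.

Age-specific rates per 10,000 for Meridia: 19.22, 16.51, 5.35, 19.53, 40.14.
For Galbria: 21.59, 10.95, 5.53, 14.29, 25.80.
Standard weights: 0.11, 0.03, 0.08, 0.23, 0.55.
Meridia: 0.1100×19.22 + 0.0300×16.51 + 0.0800×5.35 + 0.2300×19.53 + 0.5500×40.14 = 29.6040 per 10,000.
Galbria: 0.1100×21.59 + 0.0300×10.95 + 0.0800×5.53 + 0.2300×14.29 + 0.5500×25.80 = 20.6212 per 10,000.
Ratio = 29.6040 ÷ 20.6212 = 1.43561.

1.436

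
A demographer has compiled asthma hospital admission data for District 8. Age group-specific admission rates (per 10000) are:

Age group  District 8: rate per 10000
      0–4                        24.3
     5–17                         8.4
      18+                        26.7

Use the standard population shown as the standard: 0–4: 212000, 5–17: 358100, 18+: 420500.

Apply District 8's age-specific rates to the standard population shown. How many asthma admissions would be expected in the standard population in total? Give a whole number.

1939

Expected asthma admissions = Σ (standard pop × age-specific rate ÷ 10000)
= 212000×24.3/10000 + 358100×8.4/10000 + 420500×26.7/10000
= 515.16 + 300.80 + 1122.73 = 1938.70.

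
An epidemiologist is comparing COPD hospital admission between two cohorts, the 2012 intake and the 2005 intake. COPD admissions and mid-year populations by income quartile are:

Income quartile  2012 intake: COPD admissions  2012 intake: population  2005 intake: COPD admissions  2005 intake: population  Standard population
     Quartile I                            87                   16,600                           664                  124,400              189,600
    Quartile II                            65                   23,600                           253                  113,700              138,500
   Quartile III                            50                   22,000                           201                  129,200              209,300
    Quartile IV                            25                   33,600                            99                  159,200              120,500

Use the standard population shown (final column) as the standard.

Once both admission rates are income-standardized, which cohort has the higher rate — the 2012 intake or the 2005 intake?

2012 intake

Income-specific rates per 10,000 for the 2012 intake: 52.41, 27.54, 22.73, 7.44.
For the 2005 intake: 53.38, 22.25, 15.56, 6.22.
Standard total = 657,900; weights = 0.2882, 0.2105, 0.3181, 0.1832.
The 2012 intake: 0.2882×52.41 + 0.2105×27.54 + 0.3181×22.73 + 0.1832×7.44 = 29.4952 per 10,000.
The 2005 intake: 0.2882×53.38 + 0.2105×22.25 + 0.3181×15.56 + 0.1832×6.22 = 26.1551 per 10,000.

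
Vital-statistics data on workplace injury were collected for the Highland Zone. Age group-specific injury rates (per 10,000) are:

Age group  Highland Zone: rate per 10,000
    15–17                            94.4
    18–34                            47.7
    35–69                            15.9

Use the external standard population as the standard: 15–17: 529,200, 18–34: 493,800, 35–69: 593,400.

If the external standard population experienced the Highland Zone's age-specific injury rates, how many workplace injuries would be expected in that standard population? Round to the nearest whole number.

Expected workplace injuries = Σ (standard pop × age-specific rate ÷ 10,000)
= 529,200×94.4/10,000 + 493,800×47.7/10,000 + 593,400×15.9/10,000
= 4995.65 + 2355.43 + 943.51 = 8294.58.

8295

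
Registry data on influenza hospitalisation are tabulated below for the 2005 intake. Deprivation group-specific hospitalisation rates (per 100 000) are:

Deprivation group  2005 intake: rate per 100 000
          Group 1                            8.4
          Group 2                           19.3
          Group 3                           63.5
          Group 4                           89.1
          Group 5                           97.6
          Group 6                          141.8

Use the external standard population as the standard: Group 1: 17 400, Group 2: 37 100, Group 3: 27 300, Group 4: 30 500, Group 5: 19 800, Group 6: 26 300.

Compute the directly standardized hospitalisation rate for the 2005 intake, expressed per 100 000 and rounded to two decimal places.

Standard total = 158 400; weights = 0.1098, 0.2342, 0.1723, 0.1926, 0.1250, 0.1660.
Standardized rate: 0.1098×8.4 + 0.2342×19.3 + 0.1723×63.5 + 0.1926×89.1 + 0.1250×97.6 + 0.1660×141.8 = 69.2873 per 100 000.

69.29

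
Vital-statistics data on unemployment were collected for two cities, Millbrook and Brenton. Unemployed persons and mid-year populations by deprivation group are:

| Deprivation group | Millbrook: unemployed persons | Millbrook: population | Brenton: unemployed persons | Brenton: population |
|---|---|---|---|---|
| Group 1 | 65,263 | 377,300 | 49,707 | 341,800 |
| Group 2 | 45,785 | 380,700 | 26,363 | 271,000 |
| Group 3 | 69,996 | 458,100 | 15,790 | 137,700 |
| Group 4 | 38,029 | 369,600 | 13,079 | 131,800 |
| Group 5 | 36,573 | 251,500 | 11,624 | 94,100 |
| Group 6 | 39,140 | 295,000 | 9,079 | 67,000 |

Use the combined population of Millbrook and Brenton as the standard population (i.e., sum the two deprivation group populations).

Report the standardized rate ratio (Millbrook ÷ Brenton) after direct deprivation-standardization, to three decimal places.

1.174

Deprivation-specific rates per 1,000 for Millbrook: 172.974, 120.265, 152.796, 102.892, 145.419, 132.678.
For Brenton: 145.427, 97.280, 114.670, 99.234, 123.528, 135.507.
Combined standard total = 3,175,600; weights = 0.2264, 0.2052, 0.1876, 0.1579, 0.1088, 0.1140.
Millbrook: 0.2264×172.974 + 0.2052×120.265 + 0.1876×152.796 + 0.1579×102.892 + 0.1088×145.419 + 0.1140×132.678 = 139.7138 per 1,000.
Brenton: 0.2264×145.427 + 0.2052×97.280 + 0.1876×114.670 + 0.1579×99.234 + 0.1088×123.528 + 0.1140×135.507 = 118.9682 per 1,000.
Ratio = 139.7138 ÷ 118.9682 = 1.17438.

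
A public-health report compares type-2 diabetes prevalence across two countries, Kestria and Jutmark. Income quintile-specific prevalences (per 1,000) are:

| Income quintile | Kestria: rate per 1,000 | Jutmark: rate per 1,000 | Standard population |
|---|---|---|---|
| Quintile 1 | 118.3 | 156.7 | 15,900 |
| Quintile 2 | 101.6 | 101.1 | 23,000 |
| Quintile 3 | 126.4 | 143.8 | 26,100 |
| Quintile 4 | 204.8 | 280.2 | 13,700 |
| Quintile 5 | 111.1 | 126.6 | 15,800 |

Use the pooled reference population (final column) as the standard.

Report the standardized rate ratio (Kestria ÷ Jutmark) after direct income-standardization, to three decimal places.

0.838

Standard total = 94,500; weights = 0.1683, 0.2434, 0.2762, 0.1450, 0.1672.
Kestria: 0.1683×118.3 + 0.2434×101.6 + 0.2762×126.4 + 0.1450×204.8 + 0.1672×111.1 = 127.8090 per 1,000.
Jutmark: 0.1683×156.7 + 0.2434×101.1 + 0.2762×143.8 + 0.1450×280.2 + 0.1672×126.6 = 152.4765 per 1,000.
Ratio = 127.8090 ÷ 152.4765 = 0.83822.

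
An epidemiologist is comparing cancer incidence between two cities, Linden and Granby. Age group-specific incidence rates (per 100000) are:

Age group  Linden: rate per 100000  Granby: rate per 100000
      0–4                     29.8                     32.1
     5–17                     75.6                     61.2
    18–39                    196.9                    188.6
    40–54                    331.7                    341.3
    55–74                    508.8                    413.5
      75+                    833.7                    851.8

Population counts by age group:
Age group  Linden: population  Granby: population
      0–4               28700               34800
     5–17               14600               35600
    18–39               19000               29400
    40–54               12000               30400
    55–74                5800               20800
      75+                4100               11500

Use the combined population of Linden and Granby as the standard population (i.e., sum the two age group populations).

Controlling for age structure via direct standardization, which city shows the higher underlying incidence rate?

Combined standard total = 246700; weights = 0.2574, 0.2035, 0.1962, 0.1719, 0.1078, 0.0632.
Linden: 0.2574×29.8 + 0.2035×75.6 + 0.1962×196.9 + 0.1719×331.7 + 0.1078×508.8 + 0.0632×833.7 = 226.2718 per 100000.
Granby: 0.2574×32.1 + 0.2035×61.2 + 0.1962×188.6 + 0.1719×341.3 + 0.1078×413.5 + 0.0632×851.8 = 214.8242 per 100000.
The crude rates (190.61 vs 231.46) would put Granby higher, but that reflects its age composition; once standardized to a common age structure, Linden has the higher underlying rate.

Linden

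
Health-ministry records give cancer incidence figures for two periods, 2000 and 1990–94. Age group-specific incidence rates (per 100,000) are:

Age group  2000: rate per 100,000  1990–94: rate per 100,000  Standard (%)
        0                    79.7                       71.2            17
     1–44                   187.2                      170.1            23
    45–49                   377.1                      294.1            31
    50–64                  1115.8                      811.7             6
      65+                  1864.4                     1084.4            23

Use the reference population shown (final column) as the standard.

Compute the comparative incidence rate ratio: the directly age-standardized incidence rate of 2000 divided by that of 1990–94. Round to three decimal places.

Standard weights: 0.17, 0.23, 0.31, 0.06, 0.23.
2000: 0.1700×79.7 + 0.2300×187.2 + 0.3100×377.1 + 0.0600×1115.8 + 0.2300×1864.4 = 669.2660 per 100,000.
1990–94: 0.1700×71.2 + 0.2300×170.1 + 0.3100×294.1 + 0.0600×811.7 + 0.2300×1084.4 = 440.5120 per 100,000.
Ratio = 669.2660 ÷ 440.5120 = 1.51929.

1.519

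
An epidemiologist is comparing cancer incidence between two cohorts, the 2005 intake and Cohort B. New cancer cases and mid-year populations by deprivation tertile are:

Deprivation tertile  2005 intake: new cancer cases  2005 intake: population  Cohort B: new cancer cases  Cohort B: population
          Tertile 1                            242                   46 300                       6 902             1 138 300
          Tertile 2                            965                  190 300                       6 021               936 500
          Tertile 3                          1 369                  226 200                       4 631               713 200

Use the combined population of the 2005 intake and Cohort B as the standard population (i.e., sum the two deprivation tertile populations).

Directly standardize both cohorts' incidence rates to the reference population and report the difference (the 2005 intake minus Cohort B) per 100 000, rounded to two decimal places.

-90.32

Deprivation-specific rates per 100 000 for the 2005 intake: 522.68, 507.09, 605.22.
For Cohort B: 606.34, 642.93, 649.33.
Combined standard total = 3 250 800; weights = 0.3644, 0.3466, 0.2890.
The 2005 intake: 0.3644×522.68 + 0.3466×507.09 + 0.2890×605.22 = 541.1279 per 100 000.
Cohort B: 0.3644×606.34 + 0.3466×642.93 + 0.2890×649.33 = 631.4446 per 100 000.
Difference = 541.1279 − 631.4446 = -90.3167.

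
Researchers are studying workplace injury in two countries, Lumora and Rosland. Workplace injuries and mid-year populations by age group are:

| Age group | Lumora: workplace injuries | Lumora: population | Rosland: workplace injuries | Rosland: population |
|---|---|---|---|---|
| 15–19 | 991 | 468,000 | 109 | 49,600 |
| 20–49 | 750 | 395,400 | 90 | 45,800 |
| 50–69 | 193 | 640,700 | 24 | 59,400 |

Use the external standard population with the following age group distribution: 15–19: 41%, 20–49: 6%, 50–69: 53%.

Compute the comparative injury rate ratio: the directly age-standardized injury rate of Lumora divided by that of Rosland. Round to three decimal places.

0.926

Age-specific rates per 10,000 for Lumora: 21.18, 18.97, 3.01.
For Rosland: 21.98, 19.65, 4.04.
Standard weights: 0.41, 0.06, 0.53.
Lumora: 0.4100×21.18 + 0.0600×18.97 + 0.5300×3.01 = 11.4165 per 10,000.
Rosland: 0.4100×21.98 + 0.0600×19.65 + 0.5300×4.04 = 12.3305 per 10,000.
Ratio = 11.4165 ÷ 12.3305 = 0.92587.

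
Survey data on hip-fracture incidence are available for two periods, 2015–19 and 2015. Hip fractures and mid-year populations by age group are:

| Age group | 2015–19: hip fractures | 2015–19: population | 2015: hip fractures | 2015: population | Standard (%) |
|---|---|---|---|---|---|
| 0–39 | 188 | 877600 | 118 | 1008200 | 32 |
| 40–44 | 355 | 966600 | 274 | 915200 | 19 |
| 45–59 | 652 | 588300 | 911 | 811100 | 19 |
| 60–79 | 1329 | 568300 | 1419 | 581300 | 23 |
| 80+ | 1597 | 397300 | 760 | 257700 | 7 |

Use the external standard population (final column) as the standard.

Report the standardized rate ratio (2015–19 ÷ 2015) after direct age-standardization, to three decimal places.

Age-specific rates per 100000 for 2015–19: 21.42, 36.73, 110.83, 233.86, 401.96.
For 2015: 11.70, 29.94, 112.32, 244.11, 294.92.
Standard weights: 0.32, 0.19, 0.19, 0.23, 0.07.
2015–19: 0.3200×21.42 + 0.1900×36.73 + 0.1900×110.83 + 0.2300×233.86 + 0.0700×401.96 = 116.8146 per 100000.
2015: 0.3200×11.70 + 0.1900×29.94 + 0.1900×112.32 + 0.2300×244.11 + 0.0700×294.92 = 107.5628 per 100000.
Ratio = 116.8146 ÷ 107.5628 = 1.08601.

1.086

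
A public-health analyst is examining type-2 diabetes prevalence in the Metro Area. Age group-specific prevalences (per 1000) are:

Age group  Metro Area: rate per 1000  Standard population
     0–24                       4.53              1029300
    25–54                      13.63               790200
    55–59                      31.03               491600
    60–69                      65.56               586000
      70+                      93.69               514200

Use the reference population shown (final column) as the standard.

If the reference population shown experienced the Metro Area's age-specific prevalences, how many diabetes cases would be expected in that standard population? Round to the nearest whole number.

Expected diabetes cases = Σ (standard pop × age-specific rate ÷ 1000)
= 1029300×4.53/1000 + 790200×13.63/1000 + 491600×31.03/1000 + 586000×65.56/1000 + 514200×93.69/1000
= 4662.73 + 10770.43 + 15254.35 + 38418.16 + 48175.40 = 117281.06.

117281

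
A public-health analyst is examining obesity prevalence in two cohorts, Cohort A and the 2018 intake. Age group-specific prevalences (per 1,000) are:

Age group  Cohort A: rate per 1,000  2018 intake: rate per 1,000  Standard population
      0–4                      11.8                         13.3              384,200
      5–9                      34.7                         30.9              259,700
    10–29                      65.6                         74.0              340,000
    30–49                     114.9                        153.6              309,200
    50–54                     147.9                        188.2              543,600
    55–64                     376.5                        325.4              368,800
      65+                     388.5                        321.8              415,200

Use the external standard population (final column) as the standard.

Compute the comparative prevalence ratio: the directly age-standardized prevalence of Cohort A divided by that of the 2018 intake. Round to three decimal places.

Standard total = 2,620,700; weights = 0.1466, 0.0991, 0.1297, 0.1180, 0.2074, 0.1407, 0.1584.
Cohort A: 0.1466×11.8 + 0.0991×34.7 + 0.1297×65.6 + 0.1180×114.9 + 0.2074×147.9 + 0.1407×376.5 + 0.1584×388.5 = 172.4475 per 1,000.
The 2018 intake: 0.1466×13.3 + 0.0991×30.9 + 0.1297×74.0 + 0.1180×153.6 + 0.2074×188.2 + 0.1407×325.4 + 0.1584×321.8 = 168.5474 per 1,000.
Ratio = 172.4475 ÷ 168.5474 = 1.02314.

1.023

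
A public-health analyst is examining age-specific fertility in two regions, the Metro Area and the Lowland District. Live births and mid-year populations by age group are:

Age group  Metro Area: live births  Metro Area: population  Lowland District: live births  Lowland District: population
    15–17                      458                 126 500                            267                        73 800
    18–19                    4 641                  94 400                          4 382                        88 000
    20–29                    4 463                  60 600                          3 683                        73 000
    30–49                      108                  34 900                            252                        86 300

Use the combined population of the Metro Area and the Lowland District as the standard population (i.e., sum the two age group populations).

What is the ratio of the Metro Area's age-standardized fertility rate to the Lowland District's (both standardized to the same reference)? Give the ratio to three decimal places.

1.178

Age-specific rates per 1 000 for the Metro Area: 3.621, 49.163, 73.647, 3.095.
For the Lowland District: 3.618, 49.795, 50.452, 2.920.
Combined standard total = 637 500; weights = 0.3142, 0.2861, 0.2096, 0.1901.
The Metro Area: 0.3142×3.621 + 0.2861×49.163 + 0.2096×73.647 + 0.1901×3.095 = 31.2264 per 1 000.
The Lowland District: 0.3142×3.618 + 0.2861×49.795 + 0.2096×50.452 + 0.1901×2.920 = 26.5124 per 1 000.
Ratio = 31.2264 ÷ 26.5124 = 1.17780.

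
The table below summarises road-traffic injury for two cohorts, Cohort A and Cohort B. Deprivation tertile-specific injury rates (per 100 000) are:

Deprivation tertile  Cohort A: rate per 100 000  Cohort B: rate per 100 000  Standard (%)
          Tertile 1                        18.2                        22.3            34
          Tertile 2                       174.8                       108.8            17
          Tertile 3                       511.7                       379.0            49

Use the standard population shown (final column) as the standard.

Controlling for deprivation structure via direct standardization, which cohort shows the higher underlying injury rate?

Cohort A

Standard weights: 0.34, 0.17, 0.49.
Cohort A: 0.3400×18.2 + 0.1700×174.8 + 0.4900×511.7 = 286.6370 per 100 000.
Cohort B: 0.3400×22.3 + 0.1700×108.8 + 0.4900×379.0 = 211.7880 per 100 000.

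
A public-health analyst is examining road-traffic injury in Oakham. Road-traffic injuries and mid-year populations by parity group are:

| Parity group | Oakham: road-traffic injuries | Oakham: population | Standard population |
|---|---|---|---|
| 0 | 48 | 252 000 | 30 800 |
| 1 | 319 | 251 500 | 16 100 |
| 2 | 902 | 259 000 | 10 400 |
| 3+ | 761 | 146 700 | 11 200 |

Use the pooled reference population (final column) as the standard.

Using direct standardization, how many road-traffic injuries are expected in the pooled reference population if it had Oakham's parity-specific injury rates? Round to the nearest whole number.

Parity-specific rates per 100 000 for Oakham: 19.05, 126.84, 348.26, 518.75.
Expected road-traffic injuries = Σ (standard pop × parity-specific rate ÷ 100 000)
= 30 800×19.05/100 000 + 16 100×126.84/100 000 + 10 400×348.26/100 000 + 11 200×518.75/100 000
= 5.87 + 20.42 + 36.22 + 58.10 = 120.61.

121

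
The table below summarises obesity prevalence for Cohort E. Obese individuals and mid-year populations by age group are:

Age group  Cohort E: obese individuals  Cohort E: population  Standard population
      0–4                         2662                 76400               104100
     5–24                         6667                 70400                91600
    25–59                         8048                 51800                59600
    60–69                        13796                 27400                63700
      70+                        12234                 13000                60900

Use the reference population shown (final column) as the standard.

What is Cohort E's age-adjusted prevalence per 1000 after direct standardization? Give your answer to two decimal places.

Age-specific rates per 1000 for Cohort E: 34.843, 94.702, 155.367, 503.504, 941.077.
Standard total = 379900; weights = 0.2740, 0.2411, 0.1569, 0.1677, 0.1603.
Standardized rate: 0.2740×34.843 + 0.2411×94.702 + 0.1569×155.367 + 0.1677×503.504 + 0.1603×941.077 = 292.0412 per 1000.

292.04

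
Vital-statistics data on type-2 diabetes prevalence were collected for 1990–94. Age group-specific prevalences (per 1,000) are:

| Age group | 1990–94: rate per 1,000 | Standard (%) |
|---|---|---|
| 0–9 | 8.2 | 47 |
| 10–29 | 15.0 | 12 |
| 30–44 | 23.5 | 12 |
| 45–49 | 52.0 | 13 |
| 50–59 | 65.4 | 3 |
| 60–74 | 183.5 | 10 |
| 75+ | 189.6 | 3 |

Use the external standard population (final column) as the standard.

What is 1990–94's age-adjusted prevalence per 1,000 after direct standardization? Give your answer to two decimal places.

Standard weights: 0.47, 0.12, 0.12, 0.13, 0.03, 0.10, 0.03.
Standardized rate: 0.4700×8.2 + 0.1200×15.0 + 0.1200×23.5 + 0.1300×52.0 + 0.0300×65.4 + 0.1000×183.5 + 0.0300×189.6 = 41.2340 per 1,000.

41.23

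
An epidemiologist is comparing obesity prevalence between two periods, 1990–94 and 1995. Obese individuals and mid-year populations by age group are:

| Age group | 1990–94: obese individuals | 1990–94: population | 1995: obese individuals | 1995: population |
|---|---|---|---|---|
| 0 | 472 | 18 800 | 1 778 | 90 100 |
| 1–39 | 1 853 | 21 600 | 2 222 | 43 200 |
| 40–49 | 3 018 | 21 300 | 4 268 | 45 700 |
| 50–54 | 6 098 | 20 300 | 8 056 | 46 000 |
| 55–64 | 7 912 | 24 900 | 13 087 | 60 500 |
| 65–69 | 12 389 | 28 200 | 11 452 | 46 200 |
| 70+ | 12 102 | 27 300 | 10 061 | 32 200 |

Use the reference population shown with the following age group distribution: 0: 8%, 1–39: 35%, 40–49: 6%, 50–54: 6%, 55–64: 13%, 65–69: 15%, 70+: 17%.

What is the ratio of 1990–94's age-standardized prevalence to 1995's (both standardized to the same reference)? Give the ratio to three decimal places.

Age-specific rates per 1 000 for 1990–94: 25.106, 85.787, 141.690, 300.394, 317.751, 439.326, 443.297.
For 1995: 19.734, 51.435, 93.392, 175.130, 216.314, 247.879, 312.453.
Standard weights: 0.08, 0.35, 0.06, 0.06, 0.13, 0.15, 0.17.
1990–94: 0.0800×25.106 + 0.3500×85.787 + 0.0600×141.690 + 0.0600×300.394 + 0.1300×317.751 + 0.1500×439.326 + 0.1700×443.297 = 241.1260 per 1 000.
1995: 0.0800×19.734 + 0.3500×51.435 + 0.0600×93.392 + 0.0600×175.130 + 0.1300×216.314 + 0.1500×247.879 + 0.1700×312.453 = 154.1121 per 1 000.
Ratio = 241.1260 ÷ 154.1121 = 1.56461.

1.565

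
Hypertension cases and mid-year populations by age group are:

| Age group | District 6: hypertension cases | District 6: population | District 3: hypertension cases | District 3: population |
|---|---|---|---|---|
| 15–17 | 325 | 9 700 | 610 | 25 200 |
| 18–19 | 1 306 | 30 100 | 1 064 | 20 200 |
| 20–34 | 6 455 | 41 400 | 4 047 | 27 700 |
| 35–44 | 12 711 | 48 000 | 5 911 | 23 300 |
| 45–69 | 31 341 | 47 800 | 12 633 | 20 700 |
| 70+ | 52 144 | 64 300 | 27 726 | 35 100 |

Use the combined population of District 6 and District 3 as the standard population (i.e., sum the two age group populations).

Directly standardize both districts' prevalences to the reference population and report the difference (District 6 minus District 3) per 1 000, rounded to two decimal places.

16.59

Age-specific rates per 1 000 for District 6: 33.505, 43.389, 155.918, 264.812, 655.669, 810.949.
For District 3: 24.206, 52.673, 146.101, 253.691, 610.290, 789.915.
Combined standard total = 393 500; weights = 0.0887, 0.1278, 0.1756, 0.1812, 0.1741, 0.2526.
District 6: 0.0887×33.505 + 0.1278×43.389 + 0.1756×155.918 + 0.1812×264.812 + 0.1741×655.669 + 0.2526×810.949 = 402.8678 per 1 000.
District 3: 0.0887×24.206 + 0.1278×52.673 + 0.1756×146.101 + 0.1812×253.691 + 0.1741×610.290 + 0.2526×789.915 = 386.2780 per 1 000.
Difference = 402.8678 − 386.2780 = 16.5899.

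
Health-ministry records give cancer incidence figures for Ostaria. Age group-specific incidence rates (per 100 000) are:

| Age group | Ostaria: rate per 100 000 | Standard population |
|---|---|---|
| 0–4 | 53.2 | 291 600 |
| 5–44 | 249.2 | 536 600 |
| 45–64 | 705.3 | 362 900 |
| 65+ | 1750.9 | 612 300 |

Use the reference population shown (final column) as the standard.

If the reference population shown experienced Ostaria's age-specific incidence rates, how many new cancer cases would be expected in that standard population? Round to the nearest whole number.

14773

Expected new cancer cases = Σ (standard pop × age-specific rate ÷ 100 000)
= 291 600×53.2/100 000 + 536 600×249.2/100 000 + 362 900×705.3/100 000 + 612 300×1750.9/100 000
= 155.13 + 1337.21 + 2559.53 + 10720.76 = 14772.63.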